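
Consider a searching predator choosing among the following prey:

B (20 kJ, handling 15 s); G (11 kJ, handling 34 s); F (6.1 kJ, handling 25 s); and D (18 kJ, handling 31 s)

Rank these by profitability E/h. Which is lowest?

Profitability E/h (kJ/s): B = 20/15 = 1.33, G = 11/34 = 0.324, F = 6.1/25 = 0.244, D = 18/31 = 0.581.
Ranked: B > D > G > F.

F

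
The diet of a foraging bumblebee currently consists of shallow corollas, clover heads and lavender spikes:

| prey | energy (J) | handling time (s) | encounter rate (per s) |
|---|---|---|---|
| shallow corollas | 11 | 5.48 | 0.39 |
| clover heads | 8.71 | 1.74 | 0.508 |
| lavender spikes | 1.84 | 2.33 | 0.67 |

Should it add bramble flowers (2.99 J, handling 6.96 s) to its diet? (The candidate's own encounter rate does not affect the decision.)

No

Intake rate on the current diet: R = (0.39×11 + 0.508×8.71 + 0.67×1.84) / (1 + 0.39×5.48 + 0.508×1.74 + 0.67×2.33) = 9.947/5.582 = 1.782 J/s.
Profitability of bramble flowers: 2.99/6.96 = 0.4296 J/s.
Since 0.4296 < R, time spent handling bramble flowers is better spent searching.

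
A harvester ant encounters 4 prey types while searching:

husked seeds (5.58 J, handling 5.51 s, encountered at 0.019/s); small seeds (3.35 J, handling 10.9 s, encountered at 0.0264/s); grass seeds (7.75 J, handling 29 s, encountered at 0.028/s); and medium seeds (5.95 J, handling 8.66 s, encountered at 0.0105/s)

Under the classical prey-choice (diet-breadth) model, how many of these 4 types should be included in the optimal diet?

Profitabilities (E/h, J/s): husked seeds 1.01, medium seeds 0.687, small seeds 0.307, grass seeds 0.267. Add prey in this order while the next type's profitability exceeds the intake rate on those already taken.
Rate on top 1: 0.09597. medium seeds: 0.687 > 0.09597 → include.
Rate on top 2: 0.1409. small seeds: 0.307 > 0.1409 → include.
Rate on top 3: 0.1732. grass seeds: 0.267 > 0.1732 → include.
Optimal diet: husked seeds, medium seeds, small seeds, grass seeds — 4 of 4 types.

4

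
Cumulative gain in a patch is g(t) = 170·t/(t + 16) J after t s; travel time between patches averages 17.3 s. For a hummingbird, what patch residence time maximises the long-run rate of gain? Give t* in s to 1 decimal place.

Optimal t* satisfies g'(t*) = g(t*)/(T + t*).
g'(t) = 170·16/(t + 16)². Setting 170·16/(t+16)² = 170t/[(t+16)(17.3+t)] gives 16(17.3+t) = t(t+16), so t² = 16×17.3 = 276.8.
t* = √276.8 = 16.64 s.

16.6 s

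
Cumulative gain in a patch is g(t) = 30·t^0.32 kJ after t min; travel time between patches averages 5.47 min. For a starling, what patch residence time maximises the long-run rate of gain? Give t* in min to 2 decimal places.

2.57 min

Optimal t* satisfies g'(t*) = g(t*)/(T + t*).
g'(t) = 0.32·30·t^-0.68. Setting 0.32·30·t^-0.68 = 30·t^0.32/(5.47+t) gives 0.32(5.47+t) = t, so 0.68·t = 0.32×5.47.
t* = 0.32×5.47/0.68 = 2.574 min.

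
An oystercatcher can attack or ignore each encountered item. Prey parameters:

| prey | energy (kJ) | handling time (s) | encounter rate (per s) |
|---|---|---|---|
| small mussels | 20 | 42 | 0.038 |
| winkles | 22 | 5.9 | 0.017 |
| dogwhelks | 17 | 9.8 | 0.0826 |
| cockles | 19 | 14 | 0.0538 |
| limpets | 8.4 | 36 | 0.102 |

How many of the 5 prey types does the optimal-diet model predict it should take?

3

Rank by E/h (kJ/s): winkles 3.73, dogwhelks 1.73, cockles 1.36, small mussels 0.476, limpets 0.233. Include each in turn until the next type's E/h falls below the running intake rate.
Rate on top 1: 0.3399. dogwhelks: 1.73 > 0.3399 → include.
Rate on top 2: 0.9311. cockles: 1.36 > 0.9311 → include.
Rate on top 3: 1.052. small mussels: 0.476 < 1.052 → exclude; stop.
Optimal diet: winkles, dogwhelks, cockles — 3 of 5 types.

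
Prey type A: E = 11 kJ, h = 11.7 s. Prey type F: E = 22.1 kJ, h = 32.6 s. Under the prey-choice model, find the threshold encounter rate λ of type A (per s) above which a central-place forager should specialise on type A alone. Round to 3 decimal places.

0.221 per s

Drop type F once their profitability E₂/h₂ falls below the rate achievable on type A alone: E₂/h₂ = λE₁/(1 + λh₁).
Solve for λ: λE₁h₂ = E₂(1 + λh₁) → λ(E₁h₂ − E₂h₁) = E₂ → λ = E₂/(E₁h₂ − E₂h₁).
λ = 22.1/(11×32.6 − 22.1×11.7) = 22.1/100 = 0.2209 per s.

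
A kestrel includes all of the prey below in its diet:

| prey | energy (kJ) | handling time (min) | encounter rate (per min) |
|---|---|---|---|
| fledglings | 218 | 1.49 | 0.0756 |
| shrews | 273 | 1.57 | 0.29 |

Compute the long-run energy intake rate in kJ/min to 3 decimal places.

61.004 kJ/min

Energy encountered per unit search time: 0.0756×218 + 0.29×273 = 95.65 kJ/min.
Handling time per unit search time: 0.0756×1.49 + 0.29×1.57 = 0.5679.
Rate = 95.65/(1 + 0.5679) = 61 kJ/min.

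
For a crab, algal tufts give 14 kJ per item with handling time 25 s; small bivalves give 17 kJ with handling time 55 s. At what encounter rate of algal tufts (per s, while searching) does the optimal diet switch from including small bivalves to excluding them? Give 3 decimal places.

At the threshold, the rate on algal tufts alone equals the profitability of small bivalves: λ·14/(1 + λ·25) = 17/55 = 0.3091.
Rearranging, λ(14 − 0.3091×25) = 0.3091, so λ = 0.3091/6.273 = 0.04928 per s.

0.049 per s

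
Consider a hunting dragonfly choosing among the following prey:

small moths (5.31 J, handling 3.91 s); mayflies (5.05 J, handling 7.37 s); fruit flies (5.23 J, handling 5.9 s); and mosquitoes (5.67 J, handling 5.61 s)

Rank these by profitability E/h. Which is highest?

In descending order of E/h:
small moths: 5.31/3.91 = 1.36 J/s
mosquitoes: 5.67/5.61 = 1.01 J/s
fruit flies: 5.23/5.9 = 0.886 J/s
mayflies: 5.05/7.37 = 0.685 J/s

small moths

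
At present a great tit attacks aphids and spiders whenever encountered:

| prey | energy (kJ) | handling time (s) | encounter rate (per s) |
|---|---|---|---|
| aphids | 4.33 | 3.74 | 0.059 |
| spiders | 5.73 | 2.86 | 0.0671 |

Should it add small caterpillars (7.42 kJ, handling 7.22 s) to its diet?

Current rate: (0.059×4.33 + 0.0671×5.73)/(1 + 0.059×3.74 + 0.0671×2.86) = 0.453 kJ/s.
small caterpillars: E/h = 7.42/7.22 = 1.028 kJ/s.
Since 1.028 > R, including small caterpillars increases the long-run rate.

Yes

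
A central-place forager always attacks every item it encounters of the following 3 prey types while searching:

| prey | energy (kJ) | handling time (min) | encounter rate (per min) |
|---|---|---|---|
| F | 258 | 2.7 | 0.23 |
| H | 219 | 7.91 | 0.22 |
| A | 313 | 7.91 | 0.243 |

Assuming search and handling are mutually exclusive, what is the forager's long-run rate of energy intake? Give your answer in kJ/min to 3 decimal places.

34.747 kJ/min

Energy encountered per unit search time: 0.23×258 + 0.22×219 + 0.243×313 = 183.6 kJ/min.
Handling time per unit search time: 0.23×2.7 + 0.22×7.91 + 0.243×7.91 = 4.283.
Rate = 183.6/(1 + 4.283) = 34.75 kJ/min.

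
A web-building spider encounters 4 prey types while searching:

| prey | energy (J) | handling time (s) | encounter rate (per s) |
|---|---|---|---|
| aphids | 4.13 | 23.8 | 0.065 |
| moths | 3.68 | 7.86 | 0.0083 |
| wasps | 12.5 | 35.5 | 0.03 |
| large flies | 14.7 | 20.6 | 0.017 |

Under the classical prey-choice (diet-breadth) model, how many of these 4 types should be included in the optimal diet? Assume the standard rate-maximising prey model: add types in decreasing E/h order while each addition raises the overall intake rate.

Rank by E/h (J/s): large flies 0.714, moths 0.468, wasps 0.352, aphids 0.174. Include each in turn until the next type's E/h falls below the running intake rate.
Rate on top 1: 0.1851. moths: 0.468 > 0.1851 → include.
Rate on top 2: 0.1981. wasps: 0.352 > 0.1981 → include.
Rate on top 3: 0.2642. aphids: 0.174 < 0.2642 → exclude; stop.
Optimal diet: large flies, moths, wasps — 3 of 4 types.

3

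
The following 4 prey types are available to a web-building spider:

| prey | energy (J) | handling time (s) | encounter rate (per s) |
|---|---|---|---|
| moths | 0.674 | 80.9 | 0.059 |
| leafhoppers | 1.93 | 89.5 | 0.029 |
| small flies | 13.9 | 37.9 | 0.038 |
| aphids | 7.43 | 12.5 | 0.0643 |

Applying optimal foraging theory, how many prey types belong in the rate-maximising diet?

2

Profitabilities (E/h, J/s): aphids 0.594, small flies 0.367, leafhoppers 0.0216, moths 0.00833. Add prey in this order while the next type's profitability exceeds the intake rate on those already taken.
Rate on top 1: 0.2649. small flies: 0.367 > 0.2649 → include.
Rate on top 2: 0.3101. leafhoppers: 0.0216 < 0.3101 → exclude; stop.
Optimal diet: aphids, small flies — 2 of 4 types.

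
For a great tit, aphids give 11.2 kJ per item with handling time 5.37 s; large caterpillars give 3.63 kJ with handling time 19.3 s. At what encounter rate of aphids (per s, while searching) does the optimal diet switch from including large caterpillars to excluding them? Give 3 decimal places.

At the threshold, the rate on aphids alone equals the profitability of large caterpillars: λ·11.2/(1 + λ·5.37) = 3.63/19.3 = 0.1881.
Rearranging, λ(11.2 − 0.1881×5.37) = 0.1881, so λ = 0.1881/10.19 = 0.01846 per s.

0.018 per s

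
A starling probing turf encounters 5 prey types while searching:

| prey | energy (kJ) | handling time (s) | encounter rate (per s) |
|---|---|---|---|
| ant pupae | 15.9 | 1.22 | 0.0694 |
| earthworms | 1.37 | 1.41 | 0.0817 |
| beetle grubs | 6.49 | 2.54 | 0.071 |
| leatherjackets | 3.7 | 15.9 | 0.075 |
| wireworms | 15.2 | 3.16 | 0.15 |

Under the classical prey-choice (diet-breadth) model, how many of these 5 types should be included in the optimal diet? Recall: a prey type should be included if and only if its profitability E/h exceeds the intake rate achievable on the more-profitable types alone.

3

E/h in descending order: ant pupae 13, wireworms 4.81, beetle grubs 2.56, earthworms 0.972, leatherjackets 0.233 kJ/s. The optimal diet is the largest prefix of this list for which every included type satisfies E_i/h_i > R on the types above it.
Rate on top 1: 1.017. wireworms: 4.81 > 1.017 → include.
Rate on top 2: 2.171. beetle grubs: 2.56 > 2.171 → include.
Rate on top 3: 2.211. earthworms: 0.972 < 2.211 → exclude; stop.
Optimal diet: ant pupae, wireworms, beetle grubs — 3 of 5 types.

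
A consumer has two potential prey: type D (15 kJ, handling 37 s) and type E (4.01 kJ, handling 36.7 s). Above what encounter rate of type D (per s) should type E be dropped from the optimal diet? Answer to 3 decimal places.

Drop type E once their profitability E₂/h₂ falls below the rate achievable on type D alone: E₂/h₂ = λE₁/(1 + λh₁).
Solve for λ: λE₁h₂ = E₂(1 + λh₁) → λ(E₁h₂ − E₂h₁) = E₂ → λ = E₂/(E₁h₂ − E₂h₁).
λ = 4.01/(15×36.7 − 4.01×37) = 4.01/402.1 = 0.009972 per s.

0.010 per s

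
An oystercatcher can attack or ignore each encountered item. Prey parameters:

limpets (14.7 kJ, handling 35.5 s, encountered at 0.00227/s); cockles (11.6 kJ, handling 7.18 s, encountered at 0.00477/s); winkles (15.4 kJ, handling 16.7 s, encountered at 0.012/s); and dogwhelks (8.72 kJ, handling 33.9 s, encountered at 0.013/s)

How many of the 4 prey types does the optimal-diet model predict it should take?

4

Profitabilities (E/h, kJ/s): cockles 1.62, winkles 0.922, limpets 0.414, dogwhelks 0.257. Add prey in this order while the next type's profitability exceeds the intake rate on those already taken.
Rate on top 1: 0.0535. winkles: 0.922 > 0.0535 → include.
Rate on top 2: 0.1945. limpets: 0.414 > 0.1945 → include.
Rate on top 3: 0.2079. dogwhelks: 0.257 > 0.2079 → include.
Optimal diet: cockles, winkles, limpets, dogwhelks — 4 of 4 types.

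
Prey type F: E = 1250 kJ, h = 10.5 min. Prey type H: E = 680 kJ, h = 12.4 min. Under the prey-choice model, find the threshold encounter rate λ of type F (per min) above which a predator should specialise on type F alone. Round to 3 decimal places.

0.081 per min

Drop type H once their profitability E₂/h₂ falls below the rate achievable on type F alone: E₂/h₂ = λE₁/(1 + λh₁).
Solve for λ: λE₁h₂ = E₂(1 + λh₁) → λ(E₁h₂ − E₂h₁) = E₂ → λ = E₂/(E₁h₂ − E₂h₁).
λ = 680/(1250×12.4 − 680×10.5) = 680/8360 = 0.08134 per min.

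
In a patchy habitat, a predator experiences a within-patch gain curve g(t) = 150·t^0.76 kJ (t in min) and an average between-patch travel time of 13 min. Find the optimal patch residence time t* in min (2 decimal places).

41.17 min

By the marginal value theorem, leave when the instantaneous gain rate g'(t) equals the habitat-wide average g(t)/(T + t).
g'(t) = 0.76·150·t^-0.24. Setting 0.76·150·t^-0.24 = 150·t^0.76/(13+t) gives 0.76(13+t) = t, so 0.24·t = 0.76×13.
t* = 0.76×13/0.24 = 41.17 min.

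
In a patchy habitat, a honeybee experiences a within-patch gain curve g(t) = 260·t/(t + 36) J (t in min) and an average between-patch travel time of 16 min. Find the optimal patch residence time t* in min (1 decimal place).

By the marginal value theorem, leave when the instantaneous gain rate g'(t) equals the habitat-wide average g(t)/(T + t).
g'(t) = 260·36/(t + 36)². Setting 260·36/(t+36)² = 260t/[(t+36)(16+t)] gives 36(16+t) = t(t+36), so t² = 36×16 = 576.
t* = √576 = 24 min.

24.0 min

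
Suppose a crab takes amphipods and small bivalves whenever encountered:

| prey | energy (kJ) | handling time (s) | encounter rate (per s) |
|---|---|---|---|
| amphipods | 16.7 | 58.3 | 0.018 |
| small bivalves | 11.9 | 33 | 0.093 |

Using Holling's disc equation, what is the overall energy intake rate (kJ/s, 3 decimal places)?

0.275 kJ/s

R = (0.018×16.7 + 0.093×11.9) / (1 + 0.018×58.3 + 0.093×33) = 1.407/5.118 = 0.2749 kJ/s.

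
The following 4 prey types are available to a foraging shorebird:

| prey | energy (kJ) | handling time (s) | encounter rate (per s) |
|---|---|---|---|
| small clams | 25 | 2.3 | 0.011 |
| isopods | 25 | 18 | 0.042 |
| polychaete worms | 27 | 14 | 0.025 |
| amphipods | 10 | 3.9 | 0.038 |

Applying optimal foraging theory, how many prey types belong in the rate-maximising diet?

Profitabilities (E/h, kJ/s): small clams 10.9, amphipods 2.56, polychaete worms 1.93, isopods 1.39. Add prey in this order while the next type's profitability exceeds the intake rate on those already taken.
Rate on top 1: 0.2682. amphipods: 2.56 > 0.2682 → include.
Rate on top 2: 0.5582. polychaete worms: 1.93 > 0.5582 → include.
Rate on top 3: 0.873. isopods: 1.39 > 0.873 → include.
Optimal diet: small clams, amphipods, polychaete worms, isopods — 4 of 4 types.

4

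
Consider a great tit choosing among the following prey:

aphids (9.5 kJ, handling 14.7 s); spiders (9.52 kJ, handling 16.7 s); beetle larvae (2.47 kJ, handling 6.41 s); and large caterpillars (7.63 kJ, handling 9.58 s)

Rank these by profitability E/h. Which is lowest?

beetle larvae

Profitability E/h (kJ/s): aphids = 9.5/14.7 = 0.646, spiders = 9.52/16.7 = 0.57, beetle larvae = 2.47/6.41 = 0.385, large caterpillars = 7.63/9.58 = 0.796.
Ranked: large caterpillars > aphids > spiders > beetle larvae.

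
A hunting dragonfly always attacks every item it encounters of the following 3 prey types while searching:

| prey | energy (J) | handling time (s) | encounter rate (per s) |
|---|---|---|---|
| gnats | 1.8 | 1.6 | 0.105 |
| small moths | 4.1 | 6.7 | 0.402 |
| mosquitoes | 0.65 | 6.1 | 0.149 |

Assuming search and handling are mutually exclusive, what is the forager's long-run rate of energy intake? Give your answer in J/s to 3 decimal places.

R = (0.105×1.8 + 0.402×4.1 + 0.149×0.65) / (1 + 0.105×1.6 + 0.402×6.7 + 0.149×6.1) = 1.934/4.77 = 0.4054 J/s.

0.405 J/s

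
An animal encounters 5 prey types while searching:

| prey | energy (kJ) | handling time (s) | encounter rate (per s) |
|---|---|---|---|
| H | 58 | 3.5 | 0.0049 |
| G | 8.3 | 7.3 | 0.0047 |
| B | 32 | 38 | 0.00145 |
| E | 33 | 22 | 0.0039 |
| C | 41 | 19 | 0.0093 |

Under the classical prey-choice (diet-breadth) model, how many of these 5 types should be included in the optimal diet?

5

Profitabilities (E/h, kJ/s): H 16.6, C 2.16, E 1.5, G 1.14, B 0.842. Add prey in this order while the next type's profitability exceeds the intake rate on those already taken.
Rate on top 1: 0.2794. C: 2.16 > 0.2794 → include.
Rate on top 2: 0.5574. E: 1.5 > 0.5574 → include.
Rate on top 3: 0.6206. G: 1.14 > 0.6206 → include.
Rate on top 4: 0.6341. B: 0.842 > 0.6341 → include.
Optimal diet: H, C, E, G, B — 5 of 5 types.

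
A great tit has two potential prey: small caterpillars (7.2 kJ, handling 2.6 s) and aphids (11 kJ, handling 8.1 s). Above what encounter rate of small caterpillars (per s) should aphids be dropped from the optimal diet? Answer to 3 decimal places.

0.370 per s

Drop aphids once their profitability E₂/h₂ falls below the rate achievable on small caterpillars alone: E₂/h₂ = λE₁/(1 + λh₁).
Solve for λ: λE₁h₂ = E₂(1 + λh₁) → λ(E₁h₂ − E₂h₁) = E₂ → λ = E₂/(E₁h₂ − E₂h₁).
λ = 11/(7.2×8.1 − 11×2.6) = 11/29.72 = 0.3701 per s.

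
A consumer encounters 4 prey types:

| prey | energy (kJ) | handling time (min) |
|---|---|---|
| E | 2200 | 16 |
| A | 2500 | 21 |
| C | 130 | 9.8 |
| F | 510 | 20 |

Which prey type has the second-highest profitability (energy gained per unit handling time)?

Profitability E/h (kJ/min): E = 2200/16 = 138, A = 2500/21 = 119, C = 130/9.8 = 13.3, F = 510/20 = 25.5.
Ranked: E > A > F > C.

A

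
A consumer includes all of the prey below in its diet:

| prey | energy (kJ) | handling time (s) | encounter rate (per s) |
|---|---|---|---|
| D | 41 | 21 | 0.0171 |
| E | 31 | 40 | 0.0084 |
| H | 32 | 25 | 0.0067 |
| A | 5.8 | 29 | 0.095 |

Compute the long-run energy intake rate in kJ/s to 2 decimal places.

R = Σλ_iE_i / (1 + Σλ_ih_i)
Numerator: 0.0171×41 + 0.0084×31 + 0.0067×32 + 0.095×5.8 = 1.727
Denominator: 1 + 0.0171×21 + 0.0084×40 + 0.0067×25 + 0.095×29 = 4.618
R = 1.727/4.618 = 0.374 kJ/s

0.37 kJ/s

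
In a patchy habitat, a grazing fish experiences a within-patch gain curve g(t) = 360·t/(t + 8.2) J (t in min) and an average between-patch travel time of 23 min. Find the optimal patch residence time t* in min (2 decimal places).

13.73 min

Maximise g(t)/(T+t): set derivative to zero → g'(t)(T+t) = g(t).
g'(t) = 360·8.2/(t + 8.2)². Setting 360·8.2/(t+8.2)² = 360t/[(t+8.2)(23+t)] gives 8.2(23+t) = t(t+8.2), so t² = 8.2×23 = 188.6.
t* = √188.6 = 13.73 min.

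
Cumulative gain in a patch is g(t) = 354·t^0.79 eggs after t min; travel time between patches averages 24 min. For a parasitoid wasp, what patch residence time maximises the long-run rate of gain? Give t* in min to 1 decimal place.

Optimal t* satisfies g'(t*) = g(t*)/(T + t*).
g'(t) = 0.79·354·t^-0.21. Setting 0.79·354·t^-0.21 = 354·t^0.79/(24+t) gives 0.79(24+t) = t, so 0.21·t = 0.79×24.
t* = 0.79×24/0.21 = 90.29 min.

90.3 min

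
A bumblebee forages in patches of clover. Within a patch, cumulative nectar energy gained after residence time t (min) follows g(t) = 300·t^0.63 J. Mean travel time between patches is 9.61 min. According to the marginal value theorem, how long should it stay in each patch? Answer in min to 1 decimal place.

By the marginal value theorem, leave when the instantaneous gain rate g'(t) equals the habitat-wide average g(t)/(T + t).
g'(t) = 0.63·300·t^-0.37. Setting 0.63·300·t^-0.37 = 300·t^0.63/(9.61+t) gives 0.63(9.61+t) = t, so 0.37·t = 0.63×9.61.
t* = 0.63×9.61/0.37 = 16.36 min.

16.4 min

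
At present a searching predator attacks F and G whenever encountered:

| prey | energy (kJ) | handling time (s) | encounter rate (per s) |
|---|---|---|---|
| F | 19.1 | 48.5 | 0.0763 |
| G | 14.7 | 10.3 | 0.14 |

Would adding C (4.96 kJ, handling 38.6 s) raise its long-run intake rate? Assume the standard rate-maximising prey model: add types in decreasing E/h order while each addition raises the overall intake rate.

Intake rate on the current diet: R = (0.0763×19.1 + 0.14×14.7) / (1 + 0.0763×48.5 + 0.14×10.3) = 3.515/6.143 = 0.5723 kJ/s.
Profitability of C: 4.96/38.6 = 0.1285 kJ/s.
0.1285 < 0.5723, so adding C would lower the average — exclude it.

No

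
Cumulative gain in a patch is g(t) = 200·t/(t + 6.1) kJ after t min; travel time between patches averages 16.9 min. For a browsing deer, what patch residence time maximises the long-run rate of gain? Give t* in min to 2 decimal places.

10.15 min

By the marginal value theorem, leave when the instantaneous gain rate g'(t) equals the habitat-wide average g(t)/(T + t).
g'(t) = 200·6.1/(t + 6.1)². Setting 200·6.1/(t+6.1)² = 200t/[(t+6.1)(16.9+t)] gives 6.1(16.9+t) = t(t+6.1), so t² = 6.1×16.9 = 103.1.
t* = √103.1 = 10.15 min.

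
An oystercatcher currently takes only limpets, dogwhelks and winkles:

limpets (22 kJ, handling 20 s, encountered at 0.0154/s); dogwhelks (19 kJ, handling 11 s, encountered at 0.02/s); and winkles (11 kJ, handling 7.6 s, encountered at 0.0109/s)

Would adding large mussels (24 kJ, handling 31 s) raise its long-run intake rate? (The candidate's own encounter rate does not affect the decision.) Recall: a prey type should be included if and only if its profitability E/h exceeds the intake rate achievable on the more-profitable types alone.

On limpets, dogwhelks and winkles alone, R = ΣλE/(1+Σλh) = 0.8387/1.611 = 0.5207 kJ/s.
Profitability of large mussels: 24/31 = 0.7742 kJ/s.
Since 0.7742 > R, including large mussels increases the long-run rate.

Yes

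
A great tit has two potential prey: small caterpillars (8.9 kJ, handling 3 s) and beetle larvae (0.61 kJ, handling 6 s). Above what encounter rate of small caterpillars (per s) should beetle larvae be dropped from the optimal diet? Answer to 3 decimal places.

0.012 per s

Drop beetle larvae once their profitability E₂/h₂ falls below the rate achievable on small caterpillars alone: E₂/h₂ = λE₁/(1 + λh₁).
Solve for λ: λE₁h₂ = E₂(1 + λh₁) → λ(E₁h₂ − E₂h₁) = E₂ → λ = E₂/(E₁h₂ − E₂h₁).
λ = 0.61/(8.9×6 − 0.61×3) = 0.61/51.57 = 0.01183 per s.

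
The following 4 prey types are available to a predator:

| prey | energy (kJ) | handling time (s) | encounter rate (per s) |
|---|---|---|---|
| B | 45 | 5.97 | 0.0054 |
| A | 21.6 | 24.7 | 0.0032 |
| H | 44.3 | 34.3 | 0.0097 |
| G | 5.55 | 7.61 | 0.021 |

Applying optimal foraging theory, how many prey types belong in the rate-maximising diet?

4

Profitabilities (E/h, kJ/s): B 7.54, H 1.29, A 0.874, G 0.729. Add prey in this order while the next type's profitability exceeds the intake rate on those already taken.
Rate on top 1: 0.2354. H: 1.29 > 0.2354 → include.
Rate on top 2: 0.4928. A: 0.874 > 0.4928 → include.
Rate on top 3: 0.5137. G: 0.729 > 0.5137 → include.
Optimal diet: B, H, A, G — 4 of 4 types.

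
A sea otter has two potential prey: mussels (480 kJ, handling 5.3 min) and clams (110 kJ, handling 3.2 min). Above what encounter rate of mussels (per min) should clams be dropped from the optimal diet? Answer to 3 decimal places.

0.115 per min

The zero-one rule: include clams iff E₂/h₂ > λE₁/(1+λh₁). Equality gives the switch point.
λE₁h₂ = E₂ + λE₂h₁ ⇒ λ = E₂/(E₁h₂ − E₂h₁) = 110/(1536 − 583) = 0.1154 per min.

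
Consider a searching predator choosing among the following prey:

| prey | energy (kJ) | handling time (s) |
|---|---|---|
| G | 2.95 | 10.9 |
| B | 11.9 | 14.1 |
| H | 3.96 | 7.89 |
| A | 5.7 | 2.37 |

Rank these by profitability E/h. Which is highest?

A

In descending order of E/h:
A: 5.7/2.37 = 2.41 kJ/s
B: 11.9/14.1 = 0.844 kJ/s
H: 3.96/7.89 = 0.502 kJ/s
G: 2.95/10.9 = 0.271 kJ/s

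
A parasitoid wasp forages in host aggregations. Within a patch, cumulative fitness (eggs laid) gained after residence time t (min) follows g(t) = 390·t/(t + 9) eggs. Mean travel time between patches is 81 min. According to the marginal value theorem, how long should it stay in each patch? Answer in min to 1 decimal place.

27.0 min

Maximise g(t)/(T+t): set derivative to zero → g'(t)(T+t) = g(t).
g'(t) = 390·9/(t + 9)². Setting 390·9/(t+9)² = 390t/[(t+9)(81+t)] gives 9(81+t) = t(t+9), so t² = 9×81 = 729.
t* = √729 = 27 min.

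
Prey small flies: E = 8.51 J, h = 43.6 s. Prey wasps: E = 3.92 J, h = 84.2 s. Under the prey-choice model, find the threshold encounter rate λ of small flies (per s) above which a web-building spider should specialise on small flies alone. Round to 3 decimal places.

0.007 per s

At the threshold, the rate on small flies alone equals the profitability of wasps: λ·8.51/(1 + λ·43.6) = 3.92/84.2 = 0.04656.
Rearranging, λ(8.51 − 0.04656×43.6) = 0.04656, so λ = 0.04656/6.48 = 0.007184 per s.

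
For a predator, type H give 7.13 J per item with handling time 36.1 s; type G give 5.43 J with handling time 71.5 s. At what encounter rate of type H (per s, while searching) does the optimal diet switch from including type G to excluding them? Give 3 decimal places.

The zero-one rule: include type G iff E₂/h₂ > λE₁/(1+λh₁). Equality gives the switch point.
λE₁h₂ = E₂ + λE₂h₁ ⇒ λ = E₂/(E₁h₂ − E₂h₁) = 5.43/(509.8 − 196) = 0.01731 per s.

0.017 per s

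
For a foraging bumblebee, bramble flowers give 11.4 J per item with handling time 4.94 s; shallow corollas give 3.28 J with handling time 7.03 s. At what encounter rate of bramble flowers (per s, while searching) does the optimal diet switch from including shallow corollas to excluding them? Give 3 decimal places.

The zero-one rule: include shallow corollas iff E₂/h₂ > λE₁/(1+λh₁). Equality gives the switch point.
λE₁h₂ = E₂ + λE₂h₁ ⇒ λ = E₂/(E₁h₂ − E₂h₁) = 3.28/(80.14 − 16.2) = 0.0513 per s.

0.051 per s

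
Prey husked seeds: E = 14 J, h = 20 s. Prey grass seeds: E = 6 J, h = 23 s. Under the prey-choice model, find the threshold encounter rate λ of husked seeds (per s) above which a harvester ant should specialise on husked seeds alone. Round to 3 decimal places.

0.030 per s

The zero-one rule: include grass seeds iff E₂/h₂ > λE₁/(1+λh₁). Equality gives the switch point.
λE₁h₂ = E₂ + λE₂h₁ ⇒ λ = E₂/(E₁h₂ − E₂h₁) = 6/(322 − 120) = 0.0297 per s.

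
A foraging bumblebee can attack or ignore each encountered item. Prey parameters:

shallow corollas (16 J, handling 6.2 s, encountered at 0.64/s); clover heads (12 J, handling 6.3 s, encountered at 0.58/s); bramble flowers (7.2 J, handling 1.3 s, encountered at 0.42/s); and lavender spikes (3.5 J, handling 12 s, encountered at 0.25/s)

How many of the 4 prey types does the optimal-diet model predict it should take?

Profitabilities (E/h, J/s): bramble flowers 5.54, shallow corollas 2.58, clover heads 1.9, lavender spikes 0.292. Add prey in this order while the next type's profitability exceeds the intake rate on those already taken.
Rate on top 1: 1.956. shallow corollas: 2.58 > 1.956 → include.
Rate on top 2: 2.406. clover heads: 1.9 < 2.406 → exclude; stop.
Optimal diet: bramble flowers, shallow corollas — 2 of 4 types.

2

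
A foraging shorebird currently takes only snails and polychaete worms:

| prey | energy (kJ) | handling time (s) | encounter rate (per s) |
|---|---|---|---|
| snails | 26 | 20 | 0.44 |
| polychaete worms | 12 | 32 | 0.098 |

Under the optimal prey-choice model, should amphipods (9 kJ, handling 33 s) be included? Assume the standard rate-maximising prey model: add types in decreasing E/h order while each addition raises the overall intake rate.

No

On snails and polychaete worms alone, R = ΣλE/(1+Σλh) = 12.62/12.94 = 0.9753 kJ/s.
amphipods: E/h = 9/33 = 0.2727 kJ/s.
0.2727 < 0.9753, so adding amphipods would lower the average — exclude it.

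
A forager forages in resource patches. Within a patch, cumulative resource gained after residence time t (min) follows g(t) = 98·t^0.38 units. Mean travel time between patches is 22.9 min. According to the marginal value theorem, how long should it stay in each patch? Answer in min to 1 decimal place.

Optimal t* satisfies g'(t*) = g(t*)/(T + t*).
g'(t) = 0.38·98·t^-0.62. Setting 0.38·98·t^-0.62 = 98·t^0.38/(22.9+t) gives 0.38(22.9+t) = t, so 0.62·t = 0.38×22.9.
t* = 0.38×22.9/0.62 = 14.04 min.

14.0 min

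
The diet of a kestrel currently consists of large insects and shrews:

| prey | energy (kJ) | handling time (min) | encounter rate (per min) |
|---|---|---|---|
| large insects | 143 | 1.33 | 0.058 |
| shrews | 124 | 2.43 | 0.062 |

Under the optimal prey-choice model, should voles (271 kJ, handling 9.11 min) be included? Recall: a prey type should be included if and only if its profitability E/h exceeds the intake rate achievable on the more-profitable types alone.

Yes

Intake rate on the current diet: R = (0.058×143 + 0.062×124) / (1 + 0.058×1.33 + 0.062×2.43) = 15.98/1.228 = 13.02 kJ/min.
voles: E/h = 271/9.11 = 29.75 kJ/min.
Since 29.75 > R, including voles increases the long-run rate.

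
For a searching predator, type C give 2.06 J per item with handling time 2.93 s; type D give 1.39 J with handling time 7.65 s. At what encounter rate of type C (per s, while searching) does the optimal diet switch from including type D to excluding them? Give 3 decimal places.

Drop type D once their profitability E₂/h₂ falls below the rate achievable on type C alone: E₂/h₂ = λE₁/(1 + λh₁).
Solve for λ: λE₁h₂ = E₂(1 + λh₁) → λ(E₁h₂ − E₂h₁) = E₂ → λ = E₂/(E₁h₂ − E₂h₁).
λ = 1.39/(2.06×7.65 − 1.39×2.93) = 1.39/11.69 = 0.1189 per s.

0.119 per s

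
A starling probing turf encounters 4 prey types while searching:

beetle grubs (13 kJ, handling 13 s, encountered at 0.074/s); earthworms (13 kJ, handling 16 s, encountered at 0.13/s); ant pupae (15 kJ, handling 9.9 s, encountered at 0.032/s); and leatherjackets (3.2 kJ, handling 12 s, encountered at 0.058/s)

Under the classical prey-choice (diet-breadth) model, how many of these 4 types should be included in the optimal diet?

3

Rank by E/h (kJ/s): ant pupae 1.52, beetle grubs 1, earthworms 0.812, leatherjackets 0.267. Include each in turn until the next type's E/h falls below the running intake rate.
Rate on top 1: 0.3645. beetle grubs: 1 > 0.3645 → include.
Rate on top 2: 0.6328. earthworms: 0.812 > 0.6328 → include.
Rate on top 3: 0.7185. leatherjackets: 0.267 < 0.7185 → exclude; stop.
Optimal diet: ant pupae, beetle grubs, earthworms — 3 of 4 types.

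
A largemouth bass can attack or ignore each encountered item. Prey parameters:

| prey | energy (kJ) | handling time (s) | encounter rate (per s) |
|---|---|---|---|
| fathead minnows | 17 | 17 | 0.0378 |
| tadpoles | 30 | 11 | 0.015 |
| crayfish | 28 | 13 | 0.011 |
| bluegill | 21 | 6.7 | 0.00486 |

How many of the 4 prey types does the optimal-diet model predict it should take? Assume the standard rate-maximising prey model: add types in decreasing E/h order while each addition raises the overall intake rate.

Profitabilities (E/h, kJ/s): bluegill 3.13, tadpoles 2.73, crayfish 2.15, fathead minnows 1. Add prey in this order while the next type's profitability exceeds the intake rate on those already taken.
Rate on top 1: 0.09884. tadpoles: 2.73 > 0.09884 → include.
Rate on top 2: 0.461. crayfish: 2.15 > 0.461 → include.
Rate on top 3: 0.6416. fathead minnows: 1 > 0.6416 → include.
Optimal diet: bluegill, tadpoles, crayfish, fathead minnows — 4 of 4 types.

4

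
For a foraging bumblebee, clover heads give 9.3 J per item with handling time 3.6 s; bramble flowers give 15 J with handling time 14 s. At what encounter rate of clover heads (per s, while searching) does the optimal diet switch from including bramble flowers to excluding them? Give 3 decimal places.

The zero-one rule: include bramble flowers iff E₂/h₂ > λE₁/(1+λh₁). Equality gives the switch point.
λE₁h₂ = E₂ + λE₂h₁ ⇒ λ = E₂/(E₁h₂ − E₂h₁) = 15/(130.2 − 54) = 0.1969 per s.

0.197 per s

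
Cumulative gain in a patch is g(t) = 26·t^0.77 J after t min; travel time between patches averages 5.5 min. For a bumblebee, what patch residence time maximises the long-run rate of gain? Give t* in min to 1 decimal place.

By the marginal value theorem, leave when the instantaneous gain rate g'(t) equals the habitat-wide average g(t)/(T + t).
g'(t) = 0.77·26·t^-0.23. Setting 0.77·26·t^-0.23 = 26·t^0.77/(5.5+t) gives 0.77(5.5+t) = t, so 0.23·t = 0.77×5.5.
t* = 0.77×5.5/0.23 = 18.41 min.

18.4 min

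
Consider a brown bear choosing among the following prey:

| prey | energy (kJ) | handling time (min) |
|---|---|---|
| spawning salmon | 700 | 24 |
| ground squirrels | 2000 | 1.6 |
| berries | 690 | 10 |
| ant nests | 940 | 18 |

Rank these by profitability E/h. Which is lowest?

Profitability E/h (kJ/min): spawning salmon = 700/24 = 29.2, ground squirrels = 2000/1.6 = 1.25e+03, berries = 690/10 = 69, ant nests = 940/18 = 52.2.
Ranked: ground squirrels > berries > ant nests > spawning salmon.

spawning salmon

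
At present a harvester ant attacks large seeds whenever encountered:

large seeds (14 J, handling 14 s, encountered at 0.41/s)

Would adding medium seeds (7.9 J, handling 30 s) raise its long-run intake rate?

No

On large seeds alone, R = ΣλE/(1+Σλh) = 5.74/6.74 = 0.8516 J/s.
Profitability of medium seeds: 7.9/30 = 0.2633 J/s.
0.2633 < 0.8516, so adding medium seeds would lower the average — exclude it.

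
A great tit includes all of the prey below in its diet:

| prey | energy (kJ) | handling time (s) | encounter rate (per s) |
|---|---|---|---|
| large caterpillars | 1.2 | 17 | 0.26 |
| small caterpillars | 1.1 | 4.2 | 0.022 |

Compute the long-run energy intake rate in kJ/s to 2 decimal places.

0.06 kJ/s

R = (0.26×1.2 + 0.022×1.1) / (1 + 0.26×17 + 0.022×4.2) = 0.3362/5.512 = 0.06099 kJ/s.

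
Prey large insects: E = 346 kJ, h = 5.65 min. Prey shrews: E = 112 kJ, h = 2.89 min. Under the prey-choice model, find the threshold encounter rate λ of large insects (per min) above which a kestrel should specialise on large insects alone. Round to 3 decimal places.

0.305 per min

At the threshold, the rate on large insects alone equals the profitability of shrews: λ·346/(1 + λ·5.65) = 112/2.89 = 38.75.
Rearranging, λ(346 − 38.75×5.65) = 38.75, so λ = 38.75/127 = 0.3051 per min.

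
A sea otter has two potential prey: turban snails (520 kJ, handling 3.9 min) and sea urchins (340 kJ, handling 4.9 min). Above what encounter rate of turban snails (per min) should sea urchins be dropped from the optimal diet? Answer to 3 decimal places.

At the threshold, the rate on turban snails alone equals the profitability of sea urchins: λ·520/(1 + λ·3.9) = 340/4.9 = 69.39.
Rearranging, λ(520 − 69.39×3.9) = 69.39, so λ = 69.39/249.4 = 0.2782 per min.

0.278 per min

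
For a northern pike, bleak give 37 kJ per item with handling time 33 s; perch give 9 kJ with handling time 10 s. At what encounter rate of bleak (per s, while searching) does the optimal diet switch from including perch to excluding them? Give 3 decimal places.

The zero-one rule: include perch iff E₂/h₂ > λE₁/(1+λh₁). Equality gives the switch point.
λE₁h₂ = E₂ + λE₂h₁ ⇒ λ = E₂/(E₁h₂ − E₂h₁) = 9/(370 − 297) = 0.1233 per s.

0.123 per s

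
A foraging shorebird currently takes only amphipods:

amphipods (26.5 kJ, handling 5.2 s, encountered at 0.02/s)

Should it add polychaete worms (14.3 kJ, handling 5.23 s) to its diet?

Yes

Current rate: (0.02×26.5)/(1 + 0.02×5.2) = 0.4801 kJ/s.
Profitability of polychaete worms: 14.3/5.23 = 2.734 kJ/s.
2.734 > 0.4801, so adding polychaete worms raises the average — include it.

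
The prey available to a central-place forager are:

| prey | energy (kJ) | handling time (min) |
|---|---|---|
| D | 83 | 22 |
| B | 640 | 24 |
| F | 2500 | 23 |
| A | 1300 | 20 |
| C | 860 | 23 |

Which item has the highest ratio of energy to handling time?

F

In descending order of E/h:
F: 2500/23 = 109 kJ/min
A: 1300/20 = 65 kJ/min
C: 860/23 = 37.4 kJ/min
B: 640/24 = 26.7 kJ/min
D: 83/22 = 3.77 kJ/min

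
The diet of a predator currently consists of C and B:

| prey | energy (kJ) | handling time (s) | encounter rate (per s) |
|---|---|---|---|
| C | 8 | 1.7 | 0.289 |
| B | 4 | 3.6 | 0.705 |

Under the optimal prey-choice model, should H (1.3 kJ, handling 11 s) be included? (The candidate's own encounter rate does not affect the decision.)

No

Current rate: (0.289×8 + 0.705×4)/(1 + 0.289×1.7 + 0.705×3.6) = 1.274 kJ/s.
Profitability of H: 1.3/11 = 0.1182 kJ/s.
Since 0.1182 < R, time spent handling H is better spent searching.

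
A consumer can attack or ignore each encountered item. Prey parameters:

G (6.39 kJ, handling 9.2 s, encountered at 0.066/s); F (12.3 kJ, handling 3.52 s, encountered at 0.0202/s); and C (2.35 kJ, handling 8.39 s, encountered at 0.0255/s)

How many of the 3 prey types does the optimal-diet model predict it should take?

Rank by E/h (kJ/s): F 3.49, G 0.695, C 0.28. Include each in turn until the next type's E/h falls below the running intake rate.
Rate on top 1: 0.232. G: 0.695 > 0.232 → include.
Rate on top 2: 0.3993. C: 0.28 < 0.3993 → exclude; stop.
Optimal diet: F, G — 2 of 3 types.

2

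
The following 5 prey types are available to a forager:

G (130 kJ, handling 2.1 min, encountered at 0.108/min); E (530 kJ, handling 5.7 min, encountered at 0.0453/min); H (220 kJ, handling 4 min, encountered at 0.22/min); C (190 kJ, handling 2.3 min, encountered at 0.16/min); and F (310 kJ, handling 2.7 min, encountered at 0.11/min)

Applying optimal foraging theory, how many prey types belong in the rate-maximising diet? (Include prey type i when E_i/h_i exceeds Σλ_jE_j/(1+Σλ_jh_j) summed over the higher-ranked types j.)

5

E/h in descending order: F 115, E 93, C 82.6, G 61.9, H 55 kJ/min. The optimal diet is the largest prefix of this list for which every included type satisfies E_i/h_i > R on the types above it.
Rate on top 1: 26.29. E: 93 > 26.29 → include.
Rate on top 2: 37.36. C: 82.6 > 37.36 → include.
Rate on top 3: 46.02. G: 61.9 > 46.02 → include.
Rate on top 4: 47.7. H: 55 > 47.7 → include.
Optimal diet: F, E, C, G, H — 5 of 5 types.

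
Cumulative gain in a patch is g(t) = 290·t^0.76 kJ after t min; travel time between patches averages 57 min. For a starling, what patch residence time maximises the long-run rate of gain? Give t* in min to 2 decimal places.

Optimal t* satisfies g'(t*) = g(t*)/(T + t*).
g'(t) = 0.76·290·t^-0.24. Setting 0.76·290·t^-0.24 = 290·t^0.76/(57+t) gives 0.76(57+t) = t, so 0.24·t = 0.76×57.
t* = 0.76×57/0.24 = 180.5 min.

180.50 min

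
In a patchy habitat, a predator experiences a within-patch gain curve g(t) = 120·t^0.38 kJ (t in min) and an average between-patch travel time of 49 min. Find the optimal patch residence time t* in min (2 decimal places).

30.03 min

Optimal t* satisfies g'(t*) = g(t*)/(T + t*).
g'(t) = 0.38·120·t^-0.62. Setting 0.38·120·t^-0.62 = 120·t^0.38/(49+t) gives 0.38(49+t) = t, so 0.62·t = 0.38×49.
t* = 0.38×49/0.62 = 30.03 min.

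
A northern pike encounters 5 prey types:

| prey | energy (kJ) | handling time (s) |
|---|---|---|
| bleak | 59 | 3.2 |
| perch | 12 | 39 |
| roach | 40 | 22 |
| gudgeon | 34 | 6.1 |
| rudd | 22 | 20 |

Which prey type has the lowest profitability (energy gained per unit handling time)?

Profitability E/h (kJ/s): bleak = 59/3.2 = 18.4, perch = 12/39 = 0.308, roach = 40/22 = 1.82, gudgeon = 34/6.1 = 5.57, rudd = 22/20 = 1.1.
Ranked: bleak > gudgeon > roach > rudd > perch.

perch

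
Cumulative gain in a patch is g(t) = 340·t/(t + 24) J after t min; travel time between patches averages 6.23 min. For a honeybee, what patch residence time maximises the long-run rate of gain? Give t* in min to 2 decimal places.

Maximise g(t)/(T+t): set derivative to zero → g'(t)(T+t) = g(t).
g'(t) = 340·24/(t + 24)². Setting 340·24/(t+24)² = 340t/[(t+24)(6.23+t)] gives 24(6.23+t) = t(t+24), so t² = 24×6.23 = 149.5.
t* = √149.5 = 12.23 min.

12.23 min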